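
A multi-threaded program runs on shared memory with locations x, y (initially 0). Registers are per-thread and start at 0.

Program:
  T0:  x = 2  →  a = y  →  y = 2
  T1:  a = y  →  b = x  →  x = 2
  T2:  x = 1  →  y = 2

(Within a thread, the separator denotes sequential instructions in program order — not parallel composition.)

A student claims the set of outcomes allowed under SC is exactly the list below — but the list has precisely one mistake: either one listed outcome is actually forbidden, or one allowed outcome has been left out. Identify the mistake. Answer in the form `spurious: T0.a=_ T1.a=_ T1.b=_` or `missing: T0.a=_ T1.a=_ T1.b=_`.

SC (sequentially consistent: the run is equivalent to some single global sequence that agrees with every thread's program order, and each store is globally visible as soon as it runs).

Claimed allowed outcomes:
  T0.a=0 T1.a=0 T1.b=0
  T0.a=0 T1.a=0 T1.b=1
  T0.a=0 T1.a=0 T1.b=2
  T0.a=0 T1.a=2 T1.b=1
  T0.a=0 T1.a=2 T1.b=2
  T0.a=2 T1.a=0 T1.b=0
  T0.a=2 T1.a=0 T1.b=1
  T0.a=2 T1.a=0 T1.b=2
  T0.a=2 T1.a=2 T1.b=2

missing: T0.a=2 T1.a=2 T1.b=1

outcome vector order: (T0.a,T1.a,T1.b)
under SC → (0,0,0) (0,0,1) (0,0,2) (0,2,1) (0,2,2) (2,0,0) (2,0,1) (2,0,2) (2,2,1) (2,2,2)
SC∖claimed = {(2,2,1)}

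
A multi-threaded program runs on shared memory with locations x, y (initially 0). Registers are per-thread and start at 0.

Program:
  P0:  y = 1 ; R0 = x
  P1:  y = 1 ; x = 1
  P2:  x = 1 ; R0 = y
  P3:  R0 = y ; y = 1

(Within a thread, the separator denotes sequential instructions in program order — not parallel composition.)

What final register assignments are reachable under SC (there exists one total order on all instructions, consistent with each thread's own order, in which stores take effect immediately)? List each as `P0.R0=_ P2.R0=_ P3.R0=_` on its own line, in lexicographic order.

outcome vector order: (P0.R0,P2.R0,P3.R0)
|SC outcomes| = 6

P0.R0=0 P2.R0=1 P3.R0=0
P0.R0=0 P2.R0=1 P3.R0=1
P0.R0=1 P2.R0=0 P3.R0=0
P0.R0=1 P2.R0=0 P3.R0=1
P0.R0=1 P2.R0=1 P3.R0=0
P0.R0=1 P2.R0=1 P3.R0=1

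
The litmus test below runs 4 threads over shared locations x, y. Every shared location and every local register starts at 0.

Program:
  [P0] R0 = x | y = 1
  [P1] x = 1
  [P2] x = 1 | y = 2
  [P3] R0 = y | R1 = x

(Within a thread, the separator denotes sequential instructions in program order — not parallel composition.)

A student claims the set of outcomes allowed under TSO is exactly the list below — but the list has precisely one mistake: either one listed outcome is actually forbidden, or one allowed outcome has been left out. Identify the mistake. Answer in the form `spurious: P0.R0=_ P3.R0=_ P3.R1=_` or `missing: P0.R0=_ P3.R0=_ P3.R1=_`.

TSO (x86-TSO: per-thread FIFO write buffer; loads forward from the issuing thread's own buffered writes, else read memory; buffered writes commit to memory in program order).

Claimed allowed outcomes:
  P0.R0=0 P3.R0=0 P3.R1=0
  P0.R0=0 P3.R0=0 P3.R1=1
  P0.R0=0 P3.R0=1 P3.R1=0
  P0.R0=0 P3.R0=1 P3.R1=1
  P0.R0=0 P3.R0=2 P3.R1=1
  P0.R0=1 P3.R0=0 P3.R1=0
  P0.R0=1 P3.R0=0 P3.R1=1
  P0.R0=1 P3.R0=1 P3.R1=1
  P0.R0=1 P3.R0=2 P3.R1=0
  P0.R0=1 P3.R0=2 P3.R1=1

outcome vector order: (P0.R0,P3.R0,P3.R1)
TSO (9): 0/0/0, 0/0/1, 0/1/0, 0/1/1, 0/2/1, 1/0/0, 1/0/1, 1/1/1, 1/2/1
claimed∖TSO = {1/2/0}

spurious: P0.R0=1 P3.R0=2 P3.R1=0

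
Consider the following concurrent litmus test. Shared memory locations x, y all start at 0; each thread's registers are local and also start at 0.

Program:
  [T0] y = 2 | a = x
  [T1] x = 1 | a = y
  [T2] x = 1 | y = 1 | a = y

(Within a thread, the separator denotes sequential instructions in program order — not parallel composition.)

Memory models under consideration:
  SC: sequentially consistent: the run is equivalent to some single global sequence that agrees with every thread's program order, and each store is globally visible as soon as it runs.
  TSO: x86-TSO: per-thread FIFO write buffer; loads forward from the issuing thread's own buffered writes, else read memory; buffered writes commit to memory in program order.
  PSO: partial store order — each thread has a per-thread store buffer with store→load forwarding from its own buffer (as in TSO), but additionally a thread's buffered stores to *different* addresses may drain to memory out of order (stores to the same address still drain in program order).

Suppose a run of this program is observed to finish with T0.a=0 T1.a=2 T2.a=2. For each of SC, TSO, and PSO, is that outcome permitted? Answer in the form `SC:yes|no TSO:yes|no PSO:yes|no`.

outcome vector order: (T0.a,T1.a,T2.a)
[SC] allowed = {011, 021, 101, 102, 111, 112, 121, 122}
[TSO] allowed = {001, 002, 011, 012, 021, 022, 101, 102, 111, 112, 121, 122}
[PSO] allowed = {001, 002, 011, 012, 021, 022, 101, 102, 111, 112, 121, 122}
target 022 ∈ {TSO,PSO}

SC:no TSO:yes PSO:yes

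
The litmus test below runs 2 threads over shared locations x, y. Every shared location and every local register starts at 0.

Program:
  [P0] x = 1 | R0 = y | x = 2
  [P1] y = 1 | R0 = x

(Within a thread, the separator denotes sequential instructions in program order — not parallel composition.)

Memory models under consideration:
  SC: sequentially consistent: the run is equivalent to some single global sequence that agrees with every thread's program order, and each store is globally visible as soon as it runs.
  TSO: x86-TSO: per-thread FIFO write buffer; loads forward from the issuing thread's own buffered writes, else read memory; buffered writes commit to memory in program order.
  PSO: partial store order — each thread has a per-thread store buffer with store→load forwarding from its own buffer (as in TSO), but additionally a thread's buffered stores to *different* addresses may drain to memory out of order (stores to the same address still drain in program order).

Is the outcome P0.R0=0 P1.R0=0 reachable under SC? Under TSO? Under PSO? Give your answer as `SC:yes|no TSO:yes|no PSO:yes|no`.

outcome vector order: (P0.R0,P1.R0)
[SC] allowed = {<0 1> <0 2> <1 0> <1 1> <1 2>}
[TSO] allowed = {<0 0> <0 1> <0 2> <1 0> <1 1> <1 2>}
[PSO] allowed = {<0 0> <0 1> <0 2> <1 0> <1 1> <1 2>}
target <0 0> ∈ {TSO,PSO}

SC:no TSO:yes PSO:yes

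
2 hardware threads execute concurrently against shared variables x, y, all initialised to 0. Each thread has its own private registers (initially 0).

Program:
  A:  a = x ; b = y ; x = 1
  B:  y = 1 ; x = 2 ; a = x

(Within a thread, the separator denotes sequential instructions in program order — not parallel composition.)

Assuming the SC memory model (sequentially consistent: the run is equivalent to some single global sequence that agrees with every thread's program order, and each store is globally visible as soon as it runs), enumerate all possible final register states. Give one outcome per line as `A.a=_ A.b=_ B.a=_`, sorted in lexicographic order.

outcome vector order: (A.a,A.b,B.a)
|SC outcomes| = 6

A.a=0 A.b=0 B.a=1
A.a=0 A.b=0 B.a=2
A.a=0 A.b=1 B.a=1
A.a=0 A.b=1 B.a=2
A.a=2 A.b=1 B.a=1
A.a=2 A.b=1 B.a=2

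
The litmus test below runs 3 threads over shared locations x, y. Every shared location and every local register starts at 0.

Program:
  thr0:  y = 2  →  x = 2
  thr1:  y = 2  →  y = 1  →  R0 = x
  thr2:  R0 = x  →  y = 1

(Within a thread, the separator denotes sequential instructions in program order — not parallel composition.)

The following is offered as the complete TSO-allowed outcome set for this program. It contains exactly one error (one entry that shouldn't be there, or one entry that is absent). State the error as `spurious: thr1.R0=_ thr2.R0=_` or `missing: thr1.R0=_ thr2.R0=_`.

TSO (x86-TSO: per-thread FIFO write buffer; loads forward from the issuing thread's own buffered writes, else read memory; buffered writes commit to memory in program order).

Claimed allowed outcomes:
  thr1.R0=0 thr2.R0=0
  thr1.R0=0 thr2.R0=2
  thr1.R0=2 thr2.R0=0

outcome vector order: (thr1.R0,thr2.R0)
[TSO] allowed = {<0 0>, <0 2>, <2 0>, <2 2>}
TSO∖claimed = {<2 2>}

missing: thr1.R0=2 thr2.R0=2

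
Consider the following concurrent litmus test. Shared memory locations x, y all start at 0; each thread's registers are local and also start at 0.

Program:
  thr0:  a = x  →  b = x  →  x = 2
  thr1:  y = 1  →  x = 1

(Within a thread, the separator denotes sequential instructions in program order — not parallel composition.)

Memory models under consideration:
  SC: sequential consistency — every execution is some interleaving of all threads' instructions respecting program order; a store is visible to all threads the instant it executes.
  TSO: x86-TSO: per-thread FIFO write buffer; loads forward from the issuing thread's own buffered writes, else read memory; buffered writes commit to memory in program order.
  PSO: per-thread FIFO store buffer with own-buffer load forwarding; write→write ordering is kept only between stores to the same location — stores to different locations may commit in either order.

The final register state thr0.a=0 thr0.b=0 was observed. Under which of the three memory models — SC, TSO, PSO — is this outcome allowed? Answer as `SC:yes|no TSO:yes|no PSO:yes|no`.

SC:yes TSO:yes PSO:yes

outcome vector order: (thr0.a,thr0.b)
[SC] allowed = {0/0; 0/1; 1/1}
[TSO] allowed = {0/0; 0/1; 1/1}
[PSO] allowed = {0/0; 0/1; 1/1}
target 0/0 ∈ {SC,TSO,PSO}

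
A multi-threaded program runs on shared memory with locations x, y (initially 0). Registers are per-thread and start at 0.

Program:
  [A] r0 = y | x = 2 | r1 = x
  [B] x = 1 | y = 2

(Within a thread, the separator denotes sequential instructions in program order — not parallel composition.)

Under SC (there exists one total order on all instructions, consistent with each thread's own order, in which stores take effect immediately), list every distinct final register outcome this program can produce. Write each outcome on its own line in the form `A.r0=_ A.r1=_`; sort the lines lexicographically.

A.r0=0 A.r1=1
A.r0=0 A.r1=2
A.r0=2 A.r1=2

outcome vector order: (A.r0,A.r1)
|SC outcomes| = 3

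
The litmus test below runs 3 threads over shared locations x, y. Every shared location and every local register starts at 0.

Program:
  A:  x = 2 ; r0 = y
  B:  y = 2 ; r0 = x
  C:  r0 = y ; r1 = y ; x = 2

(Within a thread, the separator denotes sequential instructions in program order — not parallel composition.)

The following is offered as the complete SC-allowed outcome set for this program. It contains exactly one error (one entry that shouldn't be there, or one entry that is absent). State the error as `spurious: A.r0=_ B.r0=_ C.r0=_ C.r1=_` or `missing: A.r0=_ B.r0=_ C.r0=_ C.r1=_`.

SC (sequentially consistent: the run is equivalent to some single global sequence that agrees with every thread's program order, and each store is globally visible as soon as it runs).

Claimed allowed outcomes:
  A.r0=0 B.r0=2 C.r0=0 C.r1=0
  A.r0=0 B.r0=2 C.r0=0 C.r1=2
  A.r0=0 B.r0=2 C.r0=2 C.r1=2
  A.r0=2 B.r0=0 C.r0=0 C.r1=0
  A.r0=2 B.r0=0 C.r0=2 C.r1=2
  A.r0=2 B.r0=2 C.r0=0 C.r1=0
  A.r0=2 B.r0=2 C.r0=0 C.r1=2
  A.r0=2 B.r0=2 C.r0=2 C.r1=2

outcome vector order: (A.r0,B.r0,C.r0,C.r1)
SC: 9 outcomes — {0200 0202 0222 2000 2002 2022 2200 2202 2222}
SC∖claimed = {2002}

missing: A.r0=2 B.r0=0 C.r0=0 C.r1=2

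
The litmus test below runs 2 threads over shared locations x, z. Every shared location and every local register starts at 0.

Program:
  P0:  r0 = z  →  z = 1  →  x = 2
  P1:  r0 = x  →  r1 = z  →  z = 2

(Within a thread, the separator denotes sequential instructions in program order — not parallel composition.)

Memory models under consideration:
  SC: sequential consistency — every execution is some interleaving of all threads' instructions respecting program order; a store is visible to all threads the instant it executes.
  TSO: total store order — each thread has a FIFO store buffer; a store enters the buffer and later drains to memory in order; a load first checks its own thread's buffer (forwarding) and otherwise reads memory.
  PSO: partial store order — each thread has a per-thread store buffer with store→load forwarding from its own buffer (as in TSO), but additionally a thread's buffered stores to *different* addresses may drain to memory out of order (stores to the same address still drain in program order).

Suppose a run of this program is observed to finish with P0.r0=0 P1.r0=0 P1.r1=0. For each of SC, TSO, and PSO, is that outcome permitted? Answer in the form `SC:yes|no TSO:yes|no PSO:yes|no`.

outcome vector order: (P0.r0,P1.r0,P1.r1)
SC: 4 outcomes — {000; 001; 021; 200}
TSO: 4 outcomes — {000; 001; 021; 200}
PSO: 5 outcomes — {000; 001; 020; 021; 200}
target 000 ∈ {SC,TSO,PSO}

SC:yes TSO:yes PSO:yes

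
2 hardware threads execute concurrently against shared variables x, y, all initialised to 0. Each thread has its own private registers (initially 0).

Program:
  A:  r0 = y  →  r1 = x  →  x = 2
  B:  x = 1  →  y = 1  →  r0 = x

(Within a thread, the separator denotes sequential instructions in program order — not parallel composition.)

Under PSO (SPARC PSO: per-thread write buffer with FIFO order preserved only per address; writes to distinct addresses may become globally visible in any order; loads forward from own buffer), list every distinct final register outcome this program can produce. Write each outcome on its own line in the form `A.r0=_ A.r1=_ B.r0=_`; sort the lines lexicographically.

outcome vector order: (A.r0,A.r1,B.r0)
|PSO outcomes| = 8

A.r0=0 A.r1=0 B.r0=1
A.r0=0 A.r1=0 B.r0=2
A.r0=0 A.r1=1 B.r0=1
A.r0=0 A.r1=1 B.r0=2
A.r0=1 A.r1=0 B.r0=1
A.r0=1 A.r1=0 B.r0=2
A.r0=1 A.r1=1 B.r0=1
A.r0=1 A.r1=1 B.r0=2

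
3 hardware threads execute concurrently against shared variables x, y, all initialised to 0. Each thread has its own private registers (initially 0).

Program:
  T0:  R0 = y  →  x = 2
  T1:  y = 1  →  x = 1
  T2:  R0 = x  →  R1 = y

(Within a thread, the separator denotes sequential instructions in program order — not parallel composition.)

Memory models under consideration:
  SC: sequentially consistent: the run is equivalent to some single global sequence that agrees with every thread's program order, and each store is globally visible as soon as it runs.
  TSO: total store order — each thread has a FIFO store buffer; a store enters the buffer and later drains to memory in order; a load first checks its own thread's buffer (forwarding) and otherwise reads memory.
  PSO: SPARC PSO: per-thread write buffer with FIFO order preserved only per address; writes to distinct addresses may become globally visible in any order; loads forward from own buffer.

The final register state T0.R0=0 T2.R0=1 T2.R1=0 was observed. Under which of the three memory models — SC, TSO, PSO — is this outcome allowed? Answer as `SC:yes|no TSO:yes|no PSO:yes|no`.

outcome vector order: (T0.R0,T2.R0,T2.R1)
[SC] allowed = {(0,0,0), (0,0,1), (0,1,1), (0,2,0), (0,2,1), (1,0,0), (1,0,1), (1,1,1), (1,2,1)}
[TSO] allowed = {(0,0,0), (0,0,1), (0,1,1), (0,2,0), (0,2,1), (1,0,0), (1,0,1), (1,1,1), (1,2,1)}
[PSO] allowed = {(0,0,0), (0,0,1), (0,1,0), (0,1,1), (0,2,0), (0,2,1), (1,0,0), (1,0,1), (1,1,0), (1,1,1), (1,2,1)}
target (0,1,0) ∈ {PSO}

SC:no TSO:no PSO:yes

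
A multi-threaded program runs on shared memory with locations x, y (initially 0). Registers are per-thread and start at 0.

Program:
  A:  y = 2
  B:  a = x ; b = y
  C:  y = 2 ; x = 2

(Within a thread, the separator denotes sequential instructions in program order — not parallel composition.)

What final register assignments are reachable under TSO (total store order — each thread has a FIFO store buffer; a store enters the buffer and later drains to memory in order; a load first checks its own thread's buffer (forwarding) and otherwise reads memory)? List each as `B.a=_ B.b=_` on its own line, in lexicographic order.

outcome vector order: (B.a,B.b)
|TSO outcomes| = 3

B.a=0 B.b=0
B.a=0 B.b=2
B.a=2 B.b=2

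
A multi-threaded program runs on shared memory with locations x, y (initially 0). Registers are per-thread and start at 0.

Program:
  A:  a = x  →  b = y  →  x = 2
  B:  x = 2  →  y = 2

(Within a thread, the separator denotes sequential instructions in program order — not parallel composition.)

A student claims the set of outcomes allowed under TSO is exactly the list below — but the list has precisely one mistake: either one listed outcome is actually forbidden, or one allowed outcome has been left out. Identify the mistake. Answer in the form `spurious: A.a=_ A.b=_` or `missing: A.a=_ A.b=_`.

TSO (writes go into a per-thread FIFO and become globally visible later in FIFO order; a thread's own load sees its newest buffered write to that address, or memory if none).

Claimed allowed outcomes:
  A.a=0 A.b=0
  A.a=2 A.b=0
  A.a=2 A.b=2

outcome vector order: (A.a,A.b)
TSO (4): 0/0, 0/2, 2/0, 2/2
TSO∖claimed = {0/2}

missing: A.a=0 A.b=2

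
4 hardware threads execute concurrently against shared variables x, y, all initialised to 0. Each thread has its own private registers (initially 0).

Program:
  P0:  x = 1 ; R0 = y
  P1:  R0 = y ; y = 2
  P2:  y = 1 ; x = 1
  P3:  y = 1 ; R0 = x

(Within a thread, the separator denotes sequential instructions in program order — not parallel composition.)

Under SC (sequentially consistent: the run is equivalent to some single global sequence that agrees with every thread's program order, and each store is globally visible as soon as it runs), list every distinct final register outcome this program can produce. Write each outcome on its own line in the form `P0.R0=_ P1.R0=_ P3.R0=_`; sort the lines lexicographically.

P0.R0=0 P1.R0=0 P3.R0=1
P0.R0=0 P1.R0=1 P3.R0=1
P0.R0=1 P1.R0=0 P3.R0=0
P0.R0=1 P1.R0=0 P3.R0=1
P0.R0=1 P1.R0=1 P3.R0=0
P0.R0=1 P1.R0=1 P3.R0=1
P0.R0=2 P1.R0=0 P3.R0=0
P0.R0=2 P1.R0=0 P3.R0=1
P0.R0=2 P1.R0=1 P3.R0=0
P0.R0=2 P1.R0=1 P3.R0=1

outcome vector order: (P0.R0,P1.R0,P3.R0)
|SC outcomes| = 10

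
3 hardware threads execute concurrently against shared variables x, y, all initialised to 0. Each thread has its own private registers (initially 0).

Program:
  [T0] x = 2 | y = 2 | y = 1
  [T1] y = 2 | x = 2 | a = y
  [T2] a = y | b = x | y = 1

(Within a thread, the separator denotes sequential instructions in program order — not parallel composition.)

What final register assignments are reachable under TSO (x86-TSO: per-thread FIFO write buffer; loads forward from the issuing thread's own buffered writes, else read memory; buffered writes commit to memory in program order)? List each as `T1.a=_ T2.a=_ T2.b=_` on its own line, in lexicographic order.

T1.a=1 T2.a=0 T2.b=0
T1.a=1 T2.a=0 T2.b=2
T1.a=1 T2.a=1 T2.b=2
T1.a=1 T2.a=2 T2.b=0
T1.a=1 T2.a=2 T2.b=2
T1.a=2 T2.a=0 T2.b=0
T1.a=2 T2.a=0 T2.b=2
T1.a=2 T2.a=1 T2.b=2
T1.a=2 T2.a=2 T2.b=0
T1.a=2 T2.a=2 T2.b=2

outcome vector order: (T1.a,T2.a,T2.b)
|TSO outcomes| = 10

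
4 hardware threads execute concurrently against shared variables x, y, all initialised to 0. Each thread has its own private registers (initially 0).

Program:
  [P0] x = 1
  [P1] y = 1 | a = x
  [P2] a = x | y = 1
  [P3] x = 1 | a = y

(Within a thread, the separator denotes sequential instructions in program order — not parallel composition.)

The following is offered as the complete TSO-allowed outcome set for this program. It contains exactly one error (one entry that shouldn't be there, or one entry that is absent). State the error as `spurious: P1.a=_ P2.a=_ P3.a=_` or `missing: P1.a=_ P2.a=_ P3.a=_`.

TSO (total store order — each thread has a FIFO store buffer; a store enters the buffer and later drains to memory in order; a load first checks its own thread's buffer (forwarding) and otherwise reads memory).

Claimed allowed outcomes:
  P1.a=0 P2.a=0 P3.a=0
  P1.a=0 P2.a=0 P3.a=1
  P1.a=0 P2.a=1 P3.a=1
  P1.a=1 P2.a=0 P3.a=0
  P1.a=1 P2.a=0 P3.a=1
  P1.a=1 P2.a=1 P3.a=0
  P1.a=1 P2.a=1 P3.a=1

outcome vector order: (P1.a,P2.a,P3.a)
under TSO → 000, 001, 010, 011, 100, 101, 110, 111
TSO∖claimed = {010}

missing: P1.a=0 P2.a=1 P3.a=0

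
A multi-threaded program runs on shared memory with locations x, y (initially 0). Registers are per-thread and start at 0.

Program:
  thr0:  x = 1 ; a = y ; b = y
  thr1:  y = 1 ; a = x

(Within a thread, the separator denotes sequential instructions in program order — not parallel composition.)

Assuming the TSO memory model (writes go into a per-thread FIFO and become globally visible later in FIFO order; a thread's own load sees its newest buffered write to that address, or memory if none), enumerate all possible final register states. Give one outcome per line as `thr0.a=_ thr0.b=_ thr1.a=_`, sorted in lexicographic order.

outcome vector order: (thr0.a,thr0.b,thr1.a)
|TSO outcomes| = 6

thr0.a=0 thr0.b=0 thr1.a=0
thr0.a=0 thr0.b=0 thr1.a=1
thr0.a=0 thr0.b=1 thr1.a=0
thr0.a=0 thr0.b=1 thr1.a=1
thr0.a=1 thr0.b=1 thr1.a=0
thr0.a=1 thr0.b=1 thr1.a=1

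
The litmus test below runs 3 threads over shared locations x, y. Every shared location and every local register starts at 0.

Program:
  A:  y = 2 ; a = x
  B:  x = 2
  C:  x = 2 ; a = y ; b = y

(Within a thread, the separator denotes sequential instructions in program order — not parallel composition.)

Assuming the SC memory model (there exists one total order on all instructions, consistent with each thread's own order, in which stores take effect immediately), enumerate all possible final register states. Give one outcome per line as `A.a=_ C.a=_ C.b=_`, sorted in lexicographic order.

A.a=0 C.a=2 C.b=2
A.a=2 C.a=0 C.b=0
A.a=2 C.a=0 C.b=2
A.a=2 C.a=2 C.b=2

outcome vector order: (A.a,C.a,C.b)
|SC outcomes| = 4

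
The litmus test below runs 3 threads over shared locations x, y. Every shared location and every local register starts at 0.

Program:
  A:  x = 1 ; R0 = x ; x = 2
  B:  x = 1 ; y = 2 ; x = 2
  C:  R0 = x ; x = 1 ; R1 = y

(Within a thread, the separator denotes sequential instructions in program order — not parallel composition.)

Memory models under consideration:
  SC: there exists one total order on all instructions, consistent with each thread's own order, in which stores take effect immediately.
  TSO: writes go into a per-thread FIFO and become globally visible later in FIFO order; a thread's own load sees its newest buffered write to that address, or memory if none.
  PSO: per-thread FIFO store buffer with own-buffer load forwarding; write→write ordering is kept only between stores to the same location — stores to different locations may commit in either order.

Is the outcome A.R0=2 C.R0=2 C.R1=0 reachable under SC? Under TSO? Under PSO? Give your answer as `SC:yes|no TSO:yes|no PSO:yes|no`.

outcome vector order: (A.R0,C.R0,C.R1)
SC (11): 1/0/0; 1/0/2; 1/1/0; 1/1/2; 1/2/0; 1/2/2; 2/0/0; 2/0/2; 2/1/0; 2/1/2; 2/2/2
TSO (11): 1/0/0; 1/0/2; 1/1/0; 1/1/2; 1/2/0; 1/2/2; 2/0/0; 2/0/2; 2/1/0; 2/1/2; 2/2/2
PSO (12): 1/0/0; 1/0/2; 1/1/0; 1/1/2; 1/2/0; 1/2/2; 2/0/0; 2/0/2; 2/1/0; 2/1/2; 2/2/0; 2/2/2
target 2/2/0 ∈ {PSO}

SC:no TSO:no PSO:yes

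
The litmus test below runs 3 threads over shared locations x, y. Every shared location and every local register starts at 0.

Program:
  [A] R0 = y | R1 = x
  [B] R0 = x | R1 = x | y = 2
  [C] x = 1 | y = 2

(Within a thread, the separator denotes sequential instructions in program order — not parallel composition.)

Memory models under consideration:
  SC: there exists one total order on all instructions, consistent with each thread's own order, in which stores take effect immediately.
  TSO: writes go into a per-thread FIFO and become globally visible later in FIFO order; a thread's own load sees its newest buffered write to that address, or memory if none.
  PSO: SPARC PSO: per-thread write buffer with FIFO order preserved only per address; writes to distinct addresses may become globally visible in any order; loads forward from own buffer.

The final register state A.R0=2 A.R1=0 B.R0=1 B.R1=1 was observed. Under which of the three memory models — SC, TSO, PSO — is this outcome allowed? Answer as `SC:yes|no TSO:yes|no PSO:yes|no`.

SC:no TSO:no PSO:yes

outcome vector order: (A.R0,A.R1,B.R0,B.R1)
[SC] allowed = {(0,0,0,0) (0,0,0,1) (0,0,1,1) (0,1,0,0) (0,1,0,1) (0,1,1,1) (2,0,0,0) (2,1,0,0) (2,1,0,1) (2,1,1,1)}
[TSO] allowed = {(0,0,0,0) (0,0,0,1) (0,0,1,1) (0,1,0,0) (0,1,0,1) (0,1,1,1) (2,0,0,0) (2,1,0,0) (2,1,0,1) (2,1,1,1)}
[PSO] allowed = {(0,0,0,0) (0,0,0,1) (0,0,1,1) (0,1,0,0) (0,1,0,1) (0,1,1,1) (2,0,0,0) (2,0,0,1) (2,0,1,1) (2,1,0,0) (2,1,0,1) (2,1,1,1)}
target (2,0,1,1) ∈ {PSO}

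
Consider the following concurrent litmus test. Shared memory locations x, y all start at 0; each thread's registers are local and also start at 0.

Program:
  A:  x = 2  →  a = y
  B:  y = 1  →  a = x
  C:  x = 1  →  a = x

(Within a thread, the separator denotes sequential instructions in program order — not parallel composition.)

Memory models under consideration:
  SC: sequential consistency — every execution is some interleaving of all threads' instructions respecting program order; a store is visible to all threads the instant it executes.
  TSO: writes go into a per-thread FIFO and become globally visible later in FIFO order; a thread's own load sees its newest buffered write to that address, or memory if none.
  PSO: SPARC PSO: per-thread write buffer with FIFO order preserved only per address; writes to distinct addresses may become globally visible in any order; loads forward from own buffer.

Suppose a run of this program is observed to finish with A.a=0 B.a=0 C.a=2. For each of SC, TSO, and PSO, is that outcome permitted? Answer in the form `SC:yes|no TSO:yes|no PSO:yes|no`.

SC:no TSO:yes PSO:yes

outcome vector order: (A.a,B.a,C.a)
[SC] allowed = {0/1/1; 0/2/1; 0/2/2; 1/0/1; 1/0/2; 1/1/1; 1/1/2; 1/2/1; 1/2/2}
[TSO] allowed = {0/0/1; 0/0/2; 0/1/1; 0/1/2; 0/2/1; 0/2/2; 1/0/1; 1/0/2; 1/1/1; 1/1/2; 1/2/1; 1/2/2}
[PSO] allowed = {0/0/1; 0/0/2; 0/1/1; 0/1/2; 0/2/1; 0/2/2; 1/0/1; 1/0/2; 1/1/1; 1/1/2; 1/2/1; 1/2/2}
target 0/0/2 ∈ {TSO,PSO}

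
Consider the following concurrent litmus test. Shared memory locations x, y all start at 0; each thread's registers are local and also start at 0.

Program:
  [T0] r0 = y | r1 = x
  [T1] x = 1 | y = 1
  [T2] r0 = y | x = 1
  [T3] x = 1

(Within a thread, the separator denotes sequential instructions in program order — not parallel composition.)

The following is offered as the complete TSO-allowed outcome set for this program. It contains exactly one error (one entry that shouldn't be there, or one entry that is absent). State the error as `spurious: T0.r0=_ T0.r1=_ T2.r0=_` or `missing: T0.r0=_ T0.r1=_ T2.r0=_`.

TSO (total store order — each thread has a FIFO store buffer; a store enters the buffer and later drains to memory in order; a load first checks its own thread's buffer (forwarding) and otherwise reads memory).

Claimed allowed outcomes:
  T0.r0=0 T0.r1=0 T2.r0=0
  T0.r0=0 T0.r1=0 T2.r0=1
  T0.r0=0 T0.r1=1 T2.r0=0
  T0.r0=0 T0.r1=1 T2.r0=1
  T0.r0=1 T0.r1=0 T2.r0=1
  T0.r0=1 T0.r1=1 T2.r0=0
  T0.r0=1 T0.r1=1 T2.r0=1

spurious: T0.r0=1 T0.r1=0 T2.r0=1

outcome vector order: (T0.r0,T0.r1,T2.r0)
TSO: 6 outcomes — {0/0/0, 0/0/1, 0/1/0, 0/1/1, 1/1/0, 1/1/1}
claimed∖TSO = {1/0/1}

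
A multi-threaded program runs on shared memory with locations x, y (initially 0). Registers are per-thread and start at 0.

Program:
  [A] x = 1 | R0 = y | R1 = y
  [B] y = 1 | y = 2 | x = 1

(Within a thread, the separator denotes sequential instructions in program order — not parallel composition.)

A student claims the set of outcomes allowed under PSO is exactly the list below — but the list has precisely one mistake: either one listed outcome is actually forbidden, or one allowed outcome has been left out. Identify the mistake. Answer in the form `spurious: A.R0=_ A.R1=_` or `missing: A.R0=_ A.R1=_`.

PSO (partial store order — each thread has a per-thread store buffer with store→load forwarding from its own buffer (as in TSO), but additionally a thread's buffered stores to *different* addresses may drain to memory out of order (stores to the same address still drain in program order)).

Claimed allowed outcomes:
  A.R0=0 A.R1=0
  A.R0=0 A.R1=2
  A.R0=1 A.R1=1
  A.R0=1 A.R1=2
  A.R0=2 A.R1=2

missing: A.R0=0 A.R1=1

outcome vector order: (A.R0,A.R1)
PSO (6): <0 0> <0 1> <0 2> <1 1> <1 2> <2 2>
PSO∖claimed = {<0 1>}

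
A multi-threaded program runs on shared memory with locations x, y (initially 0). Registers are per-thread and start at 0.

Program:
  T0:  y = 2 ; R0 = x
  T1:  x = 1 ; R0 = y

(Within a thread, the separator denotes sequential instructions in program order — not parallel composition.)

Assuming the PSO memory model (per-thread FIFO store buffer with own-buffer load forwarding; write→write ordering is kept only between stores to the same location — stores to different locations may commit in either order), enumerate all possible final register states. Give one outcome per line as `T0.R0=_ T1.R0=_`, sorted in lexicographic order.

T0.R0=0 T1.R0=0
T0.R0=0 T1.R0=2
T0.R0=1 T1.R0=0
T0.R0=1 T1.R0=2

outcome vector order: (T0.R0,T1.R0)
|PSO outcomes| = 4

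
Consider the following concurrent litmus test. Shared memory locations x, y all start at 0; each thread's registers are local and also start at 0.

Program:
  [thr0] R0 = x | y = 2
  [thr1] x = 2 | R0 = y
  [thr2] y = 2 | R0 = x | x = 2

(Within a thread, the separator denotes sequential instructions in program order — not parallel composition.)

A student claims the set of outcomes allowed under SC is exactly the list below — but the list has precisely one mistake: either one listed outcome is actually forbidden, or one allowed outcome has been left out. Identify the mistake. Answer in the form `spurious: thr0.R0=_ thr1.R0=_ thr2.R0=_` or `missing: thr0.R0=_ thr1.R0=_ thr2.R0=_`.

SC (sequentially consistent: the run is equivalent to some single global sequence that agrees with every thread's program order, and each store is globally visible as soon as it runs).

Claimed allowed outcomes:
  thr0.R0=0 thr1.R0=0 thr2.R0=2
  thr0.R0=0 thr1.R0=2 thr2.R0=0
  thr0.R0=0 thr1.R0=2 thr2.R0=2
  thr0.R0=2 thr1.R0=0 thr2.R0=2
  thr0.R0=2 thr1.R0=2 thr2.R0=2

missing: thr0.R0=2 thr1.R0=2 thr2.R0=0

outcome vector order: (thr0.R0,thr1.R0,thr2.R0)
[SC] allowed = {(0,0,2) (0,2,0) (0,2,2) (2,0,2) (2,2,0) (2,2,2)}
SC∖claimed = {(2,2,0)}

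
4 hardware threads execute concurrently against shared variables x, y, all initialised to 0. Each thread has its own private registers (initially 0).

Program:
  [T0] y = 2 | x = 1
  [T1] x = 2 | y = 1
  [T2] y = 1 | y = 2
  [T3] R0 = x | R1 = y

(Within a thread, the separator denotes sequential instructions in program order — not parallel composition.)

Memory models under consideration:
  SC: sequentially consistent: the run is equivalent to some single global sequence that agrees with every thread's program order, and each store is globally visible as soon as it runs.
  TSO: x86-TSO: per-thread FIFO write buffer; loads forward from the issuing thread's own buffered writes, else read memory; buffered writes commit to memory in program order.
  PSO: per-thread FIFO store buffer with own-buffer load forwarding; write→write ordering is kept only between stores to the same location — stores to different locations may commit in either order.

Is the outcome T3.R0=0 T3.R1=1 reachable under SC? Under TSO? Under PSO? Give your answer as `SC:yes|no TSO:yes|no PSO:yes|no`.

outcome vector order: (T3.R0,T3.R1)
under SC → 0/0 0/1 0/2 1/1 1/2 2/0 2/1 2/2
under TSO → 0/0 0/1 0/2 1/1 1/2 2/0 2/1 2/2
under PSO → 0/0 0/1 0/2 1/0 1/1 1/2 2/0 2/1 2/2
target 0/1 ∈ {SC,TSO,PSO}

SC:yes TSO:yes PSO:yes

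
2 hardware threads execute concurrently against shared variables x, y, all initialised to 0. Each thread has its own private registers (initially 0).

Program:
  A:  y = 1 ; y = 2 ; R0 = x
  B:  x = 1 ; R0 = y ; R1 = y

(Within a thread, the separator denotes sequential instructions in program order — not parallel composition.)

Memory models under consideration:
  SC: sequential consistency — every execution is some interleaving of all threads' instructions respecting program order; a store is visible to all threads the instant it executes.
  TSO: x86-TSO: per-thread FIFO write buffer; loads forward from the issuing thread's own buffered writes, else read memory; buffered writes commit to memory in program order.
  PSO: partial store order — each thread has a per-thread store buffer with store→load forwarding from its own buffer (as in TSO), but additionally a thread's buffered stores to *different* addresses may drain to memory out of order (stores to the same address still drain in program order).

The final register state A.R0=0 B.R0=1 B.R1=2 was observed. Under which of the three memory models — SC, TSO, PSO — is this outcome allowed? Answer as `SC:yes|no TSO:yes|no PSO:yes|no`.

outcome vector order: (A.R0,B.R0,B.R1)
SC (7): <0 2 2>; <1 0 0>; <1 0 1>; <1 0 2>; <1 1 1>; <1 1 2>; <1 2 2>
TSO (12): <0 0 0>; <0 0 1>; <0 0 2>; <0 1 1>; <0 1 2>; <0 2 2>; <1 0 0>; <1 0 1>; <1 0 2>; <1 1 1>; <1 1 2>; <1 2 2>
PSO (12): <0 0 0>; <0 0 1>; <0 0 2>; <0 1 1>; <0 1 2>; <0 2 2>; <1 0 0>; <1 0 1>; <1 0 2>; <1 1 1>; <1 1 2>; <1 2 2>
target <0 1 2> ∈ {TSO,PSO}

SC:no TSO:yes PSO:yes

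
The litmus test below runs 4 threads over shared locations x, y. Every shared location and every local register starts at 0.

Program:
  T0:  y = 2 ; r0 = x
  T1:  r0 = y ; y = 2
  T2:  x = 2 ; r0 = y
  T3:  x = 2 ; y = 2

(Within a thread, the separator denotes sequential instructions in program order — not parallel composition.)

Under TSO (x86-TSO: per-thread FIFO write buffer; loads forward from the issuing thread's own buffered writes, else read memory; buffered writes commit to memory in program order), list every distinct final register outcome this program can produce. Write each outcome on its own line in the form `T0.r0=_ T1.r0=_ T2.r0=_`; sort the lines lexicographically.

outcome vector order: (T0.r0,T1.r0,T2.r0)
|TSO outcomes| = 8

T0.r0=0 T1.r0=0 T2.r0=0
T0.r0=0 T1.r0=0 T2.r0=2
T0.r0=0 T1.r0=2 T2.r0=0
T0.r0=0 T1.r0=2 T2.r0=2
T0.r0=2 T1.r0=0 T2.r0=0
T0.r0=2 T1.r0=0 T2.r0=2
T0.r0=2 T1.r0=2 T2.r0=0
T0.r0=2 T1.r0=2 T2.r0=2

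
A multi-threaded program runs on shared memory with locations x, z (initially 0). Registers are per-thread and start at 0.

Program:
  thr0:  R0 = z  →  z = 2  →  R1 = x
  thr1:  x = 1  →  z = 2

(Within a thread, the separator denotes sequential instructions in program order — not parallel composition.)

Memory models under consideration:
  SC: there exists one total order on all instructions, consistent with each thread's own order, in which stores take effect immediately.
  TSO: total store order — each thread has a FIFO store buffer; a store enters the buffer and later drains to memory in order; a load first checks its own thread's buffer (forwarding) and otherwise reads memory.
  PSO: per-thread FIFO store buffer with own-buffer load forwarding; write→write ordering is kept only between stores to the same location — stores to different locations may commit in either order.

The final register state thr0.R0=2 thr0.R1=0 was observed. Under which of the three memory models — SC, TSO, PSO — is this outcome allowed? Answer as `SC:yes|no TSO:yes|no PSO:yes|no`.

SC:no TSO:no PSO:yes

outcome vector order: (thr0.R0,thr0.R1)
under SC → <0 0> <0 1> <2 1>
under TSO → <0 0> <0 1> <2 1>
under PSO → <0 0> <0 1> <2 0> <2 1>
target <2 0> ∈ {PSO}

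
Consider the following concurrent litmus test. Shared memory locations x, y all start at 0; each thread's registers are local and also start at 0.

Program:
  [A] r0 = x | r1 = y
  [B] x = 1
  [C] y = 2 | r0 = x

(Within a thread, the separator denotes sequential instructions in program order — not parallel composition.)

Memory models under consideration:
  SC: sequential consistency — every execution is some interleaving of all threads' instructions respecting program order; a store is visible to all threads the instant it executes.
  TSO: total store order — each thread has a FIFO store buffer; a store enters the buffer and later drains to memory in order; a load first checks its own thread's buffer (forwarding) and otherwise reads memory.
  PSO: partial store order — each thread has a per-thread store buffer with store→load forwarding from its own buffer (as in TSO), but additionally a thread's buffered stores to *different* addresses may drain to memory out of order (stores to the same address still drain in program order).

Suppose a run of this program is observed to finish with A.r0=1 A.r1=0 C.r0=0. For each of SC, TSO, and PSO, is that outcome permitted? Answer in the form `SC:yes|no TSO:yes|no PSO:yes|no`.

outcome vector order: (A.r0,A.r1,C.r0)
under SC → <0 0 0> <0 0 1> <0 2 0> <0 2 1> <1 0 1> <1 2 0> <1 2 1>
under TSO → <0 0 0> <0 0 1> <0 2 0> <0 2 1> <1 0 0> <1 0 1> <1 2 0> <1 2 1>
under PSO → <0 0 0> <0 0 1> <0 2 0> <0 2 1> <1 0 0> <1 0 1> <1 2 0> <1 2 1>
target <1 0 0> ∈ {TSO,PSO}

SC:no TSO:yes PSO:yes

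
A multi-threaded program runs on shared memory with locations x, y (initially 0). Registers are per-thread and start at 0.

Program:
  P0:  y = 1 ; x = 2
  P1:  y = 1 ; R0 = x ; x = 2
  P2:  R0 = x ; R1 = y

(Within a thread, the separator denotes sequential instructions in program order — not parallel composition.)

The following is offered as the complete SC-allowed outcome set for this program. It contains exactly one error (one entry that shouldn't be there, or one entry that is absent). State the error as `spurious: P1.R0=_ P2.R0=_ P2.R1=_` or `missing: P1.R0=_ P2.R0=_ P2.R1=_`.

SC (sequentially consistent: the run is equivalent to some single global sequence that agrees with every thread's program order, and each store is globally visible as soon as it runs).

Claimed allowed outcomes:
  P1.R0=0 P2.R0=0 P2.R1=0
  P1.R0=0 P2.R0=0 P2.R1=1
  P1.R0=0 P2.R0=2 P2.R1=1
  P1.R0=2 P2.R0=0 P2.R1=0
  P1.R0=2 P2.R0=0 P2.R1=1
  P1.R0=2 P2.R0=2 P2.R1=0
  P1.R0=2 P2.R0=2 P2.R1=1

outcome vector order: (P1.R0,P2.R0,P2.R1)
SC: 6 outcomes — {000 001 021 200 201 221}
claimed∖SC = {220}

spurious: P1.R0=2 P2.R0=2 P2.R1=0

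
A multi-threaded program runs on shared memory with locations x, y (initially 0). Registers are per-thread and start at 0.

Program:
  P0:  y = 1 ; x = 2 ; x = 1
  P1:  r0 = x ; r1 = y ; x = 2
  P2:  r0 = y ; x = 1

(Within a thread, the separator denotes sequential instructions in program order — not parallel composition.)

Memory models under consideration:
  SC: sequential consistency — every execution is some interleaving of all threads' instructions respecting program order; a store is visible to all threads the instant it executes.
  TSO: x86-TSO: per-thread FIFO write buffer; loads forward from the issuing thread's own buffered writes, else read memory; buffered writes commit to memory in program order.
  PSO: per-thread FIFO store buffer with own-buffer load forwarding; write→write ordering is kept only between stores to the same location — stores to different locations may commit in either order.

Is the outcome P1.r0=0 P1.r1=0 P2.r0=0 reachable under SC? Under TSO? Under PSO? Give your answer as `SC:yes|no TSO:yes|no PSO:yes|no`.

outcome vector order: (P1.r0,P1.r1,P2.r0)
SC (9): <0 0 0> <0 0 1> <0 1 0> <0 1 1> <1 0 0> <1 1 0> <1 1 1> <2 1 0> <2 1 1>
TSO (9): <0 0 0> <0 0 1> <0 1 0> <0 1 1> <1 0 0> <1 1 0> <1 1 1> <2 1 0> <2 1 1>
PSO (12): <0 0 0> <0 0 1> <0 1 0> <0 1 1> <1 0 0> <1 0 1> <1 1 0> <1 1 1> <2 0 0> <2 0 1> <2 1 0> <2 1 1>
target <0 0 0> ∈ {SC,TSO,PSO}

SC:yes TSO:yes PSO:yes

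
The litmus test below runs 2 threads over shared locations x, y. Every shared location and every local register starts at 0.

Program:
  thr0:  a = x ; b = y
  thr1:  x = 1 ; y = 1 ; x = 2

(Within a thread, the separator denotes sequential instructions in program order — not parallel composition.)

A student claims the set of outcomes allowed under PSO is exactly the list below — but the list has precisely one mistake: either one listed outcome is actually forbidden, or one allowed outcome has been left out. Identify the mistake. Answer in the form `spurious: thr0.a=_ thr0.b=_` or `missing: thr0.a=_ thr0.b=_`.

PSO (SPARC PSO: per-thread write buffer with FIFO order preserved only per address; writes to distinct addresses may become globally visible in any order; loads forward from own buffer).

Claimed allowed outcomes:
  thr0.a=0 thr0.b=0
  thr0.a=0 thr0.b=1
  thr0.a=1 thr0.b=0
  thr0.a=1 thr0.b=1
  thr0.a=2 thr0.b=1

outcome vector order: (thr0.a,thr0.b)
under PSO → <0 0>; <0 1>; <1 0>; <1 1>; <2 0>; <2 1>
PSO∖claimed = {<2 0>}

missing: thr0.a=2 thr0.b=0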